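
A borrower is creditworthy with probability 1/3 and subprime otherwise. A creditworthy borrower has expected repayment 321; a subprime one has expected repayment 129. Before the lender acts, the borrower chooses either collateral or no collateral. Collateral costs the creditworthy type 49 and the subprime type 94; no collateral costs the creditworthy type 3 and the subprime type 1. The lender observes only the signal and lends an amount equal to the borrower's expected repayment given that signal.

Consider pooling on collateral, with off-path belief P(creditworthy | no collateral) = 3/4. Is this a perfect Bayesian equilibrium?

No

On the equilibrium path (collateral) the lender holds the prior 1/3 and pays 1/3·321 + 2/3·129 = 193. Off-path (no collateral) belief 3/4 gives 3/4·321 + 1/4·129 = 273.
Creditworthy: collateral gives 193 − 49 = 144; no collateral gives 273 − 3 = 270. Deviates. ✗
Subprime: collateral gives 193 − 94 = 99; no collateral gives 273 − 1 = 272. Deviates. ✗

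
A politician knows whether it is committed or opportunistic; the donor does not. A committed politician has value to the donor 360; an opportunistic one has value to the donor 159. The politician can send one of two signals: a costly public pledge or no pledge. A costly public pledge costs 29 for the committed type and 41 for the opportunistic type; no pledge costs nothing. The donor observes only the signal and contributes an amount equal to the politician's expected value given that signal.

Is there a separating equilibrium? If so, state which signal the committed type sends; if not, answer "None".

None

Try committed → pledge, opportunistic → no pledge:
  If types separate, pledge earns payment 360 and no pledge earns 159.
  Committed: pledge gives 360 − 29 = 331; no pledge gives 159 − 0 = 159. No deviation. ✓
  Opportunistic: no pledge gives 159 − 0 = 159; pledge gives 360 − 41 = 319. Would deviate. ✗
Try committed → no pledge, opportunistic → pledge:
  If types separate, no pledge earns payment 360 and pledge earns 159.
  Committed: no pledge gives 360 − 0 = 360; pledge gives 159 − 29 = 130. No deviation. ✓
  Opportunistic: pledge gives 159 − 41 = 118; no pledge gives 360 − 0 = 360. Would deviate. ✗
Neither assignment is incentive-compatible.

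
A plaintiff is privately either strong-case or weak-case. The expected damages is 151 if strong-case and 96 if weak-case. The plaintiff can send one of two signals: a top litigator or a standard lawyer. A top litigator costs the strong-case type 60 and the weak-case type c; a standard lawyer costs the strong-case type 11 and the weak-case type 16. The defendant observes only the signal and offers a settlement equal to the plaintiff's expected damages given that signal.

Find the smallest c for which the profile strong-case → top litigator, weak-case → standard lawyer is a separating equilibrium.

71

Under separation: top litigator → strong-case (pays 151); standard lawyer → weak-case (pays 96).
Strong-case: 151 − 60 = 91 ≥ 96 − 11 = 85. Holds regardless of c. ✓
Weak-case: 96 − 16 ≥ 151 − c, so c ≥ 151 − 80 = 71.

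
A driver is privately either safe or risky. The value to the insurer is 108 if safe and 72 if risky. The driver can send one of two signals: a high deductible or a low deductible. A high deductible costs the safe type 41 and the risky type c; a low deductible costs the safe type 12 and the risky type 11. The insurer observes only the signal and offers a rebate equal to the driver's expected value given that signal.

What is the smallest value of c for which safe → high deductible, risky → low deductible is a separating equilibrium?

Under separation: high deductible → safe (pays 108); low deductible → risky (pays 72).
Safe: 108 − 41 = 67 ≥ 72 − 12 = 60. Holds regardless of c. ✓
Risky: 72 − 11 ≥ 108 − c, so c ≥ 108 − 61 = 47.

47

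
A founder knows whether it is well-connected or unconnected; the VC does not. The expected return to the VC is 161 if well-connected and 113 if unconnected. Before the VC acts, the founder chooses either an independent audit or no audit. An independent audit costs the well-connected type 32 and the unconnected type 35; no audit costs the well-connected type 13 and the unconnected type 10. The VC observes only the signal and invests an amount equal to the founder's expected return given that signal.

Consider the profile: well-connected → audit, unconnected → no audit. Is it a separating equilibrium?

If types separate, audit earns payment 161 and no audit earns 113.
Well-connected: audit gives 161 − 32 = 129; no audit gives 113 − 13 = 100. No deviation. ✓
Unconnected: no audit gives 113 − 10 = 103; audit gives 161 − 35 = 126. Would deviate. ✗

No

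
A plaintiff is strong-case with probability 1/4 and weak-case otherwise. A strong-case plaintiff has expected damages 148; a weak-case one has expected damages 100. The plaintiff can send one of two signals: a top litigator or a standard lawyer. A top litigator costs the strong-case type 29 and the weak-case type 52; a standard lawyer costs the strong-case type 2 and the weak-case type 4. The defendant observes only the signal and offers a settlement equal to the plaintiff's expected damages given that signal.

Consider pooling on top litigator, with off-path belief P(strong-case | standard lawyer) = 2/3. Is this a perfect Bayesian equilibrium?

On the equilibrium path (top litigator) the defendant holds the prior 1/4 and pays 1/4·148 + 3/4·100 = 112. Off-path (standard lawyer) belief 2/3 gives 2/3·148 + 1/3·100 = 132.
Strong-case: top litigator gives 112 − 29 = 83; standard lawyer gives 132 − 2 = 130. Deviates. ✗
Weak-case: top litigator gives 112 − 52 = 60; standard lawyer gives 132 − 4 = 128. Deviates. ✗

No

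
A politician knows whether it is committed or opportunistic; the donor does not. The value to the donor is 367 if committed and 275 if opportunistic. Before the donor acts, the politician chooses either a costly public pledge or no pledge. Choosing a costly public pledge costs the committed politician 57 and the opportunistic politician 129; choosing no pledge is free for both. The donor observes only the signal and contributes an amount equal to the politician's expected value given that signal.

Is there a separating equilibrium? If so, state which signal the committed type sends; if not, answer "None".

pledge

Try committed → pledge, opportunistic → no pledge:
  If types separate, pledge earns payment 367 and no pledge earns 275.
  Committed: pledge gives 367 − 57 = 310; no pledge gives 275 − 0 = 275. No deviation. ✓
  Opportunistic: no pledge gives 275 − 0 = 275; pledge gives 367 − 129 = 238. No deviation. ✓
Both hold — the committed type sends pledge.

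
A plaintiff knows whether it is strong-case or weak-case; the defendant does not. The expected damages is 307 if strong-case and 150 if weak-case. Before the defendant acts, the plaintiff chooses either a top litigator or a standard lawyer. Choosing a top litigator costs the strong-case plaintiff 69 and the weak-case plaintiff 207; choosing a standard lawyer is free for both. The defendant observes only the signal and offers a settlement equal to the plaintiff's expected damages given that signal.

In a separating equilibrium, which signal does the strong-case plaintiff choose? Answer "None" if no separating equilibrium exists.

top litigator

Try strong-case → top litigator, weak-case → standard lawyer:
  Under separation the defendant infers type exactly: top litigator → strong-case (pays 307), standard lawyer → weak-case (pays 150).
  Strong-case: top litigator gives 307 − 69 = 238; standard lawyer gives 150 − 0 = 150. No deviation. ✓
  Weak-case: standard lawyer gives 150 − 0 = 150; top litigator gives 307 − 207 = 100. No deviation. ✓
Both hold — the strong-case type sends top litigator.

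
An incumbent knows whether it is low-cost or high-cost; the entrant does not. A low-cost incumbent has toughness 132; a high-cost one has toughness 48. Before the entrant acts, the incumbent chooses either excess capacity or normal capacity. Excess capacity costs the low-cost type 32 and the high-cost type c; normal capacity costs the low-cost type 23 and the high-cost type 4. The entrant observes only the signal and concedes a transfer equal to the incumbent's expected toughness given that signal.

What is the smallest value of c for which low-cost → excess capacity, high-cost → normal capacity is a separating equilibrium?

88

Under separation: excess capacity → low-cost (pays 132); normal capacity → high-cost (pays 48).
Low-cost: 132 − 32 = 100 ≥ 48 − 23 = 25. Holds regardless of c. ✓
High-cost: 48 − 4 ≥ 132 − c, so c ≥ 132 − 44 = 88.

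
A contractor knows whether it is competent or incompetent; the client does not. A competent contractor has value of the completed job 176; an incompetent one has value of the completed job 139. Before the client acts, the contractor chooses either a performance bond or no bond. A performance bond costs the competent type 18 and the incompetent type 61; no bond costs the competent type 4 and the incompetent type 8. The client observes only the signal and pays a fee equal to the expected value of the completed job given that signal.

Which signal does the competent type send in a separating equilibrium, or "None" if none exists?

Try competent → bond, incompetent → no bond:
  If types separate, bond earns payment 176 and no bond earns 139.
  Competent: bond gives 176 − 18 = 158; no bond gives 139 − 4 = 135. No deviation. ✓
  Incompetent: no bond gives 139 − 8 = 131; bond gives 176 − 61 = 115. No deviation. ✓
Both hold — the competent type sends bond.

bond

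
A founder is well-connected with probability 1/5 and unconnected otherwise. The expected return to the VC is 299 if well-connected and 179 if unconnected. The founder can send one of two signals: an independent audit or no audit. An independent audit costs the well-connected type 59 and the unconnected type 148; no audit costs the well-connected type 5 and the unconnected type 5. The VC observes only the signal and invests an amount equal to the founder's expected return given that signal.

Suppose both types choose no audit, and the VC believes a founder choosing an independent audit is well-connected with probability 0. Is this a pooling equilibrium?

At the pooled signal (no audit) the VC holds the prior 1/5 and pays 1/5·299 + 4/5·179 = 203. Off-path (audit) belief 0 gives 0·299 + 1·179 = 179.
Well-connected: no audit gives 203 − 5 = 198; audit gives 179 − 59 = 120. Stays. ✓
Unconnected: no audit gives 203 − 5 = 198; audit gives 179 − 148 = 31. Stays. ✓

Yes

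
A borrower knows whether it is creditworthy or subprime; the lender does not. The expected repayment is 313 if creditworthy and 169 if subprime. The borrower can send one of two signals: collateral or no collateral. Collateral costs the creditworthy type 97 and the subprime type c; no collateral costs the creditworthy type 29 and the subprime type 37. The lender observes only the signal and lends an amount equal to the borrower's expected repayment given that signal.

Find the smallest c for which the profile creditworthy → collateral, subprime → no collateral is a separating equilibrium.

Under separation: collateral → creditworthy (pays 313); no collateral → subprime (pays 169).
Creditworthy: 313 − 97 = 216 ≥ 169 − 29 = 140. Holds regardless of c. ✓
Subprime: 169 − 37 ≥ 313 − c, so c ≥ 313 − 132 = 181.

181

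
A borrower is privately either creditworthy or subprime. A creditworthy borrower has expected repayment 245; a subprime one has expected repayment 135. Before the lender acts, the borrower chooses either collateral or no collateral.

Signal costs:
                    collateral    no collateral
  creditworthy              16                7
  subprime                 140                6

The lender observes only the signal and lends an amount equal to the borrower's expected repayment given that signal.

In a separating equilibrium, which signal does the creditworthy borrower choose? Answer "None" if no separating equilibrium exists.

Try creditworthy → collateral, subprime → no collateral:
  Under separation the lender infers type exactly: collateral → creditworthy (pays 245), no collateral → subprime (pays 135).
  Creditworthy: collateral gives 245 − 16 = 229; no collateral gives 135 − 7 = 128. No deviation. ✓
  Subprime: no collateral gives 135 − 6 = 129; collateral gives 245 − 140 = 105. No deviation. ✓
Both hold — the creditworthy type sends collateral.

collateral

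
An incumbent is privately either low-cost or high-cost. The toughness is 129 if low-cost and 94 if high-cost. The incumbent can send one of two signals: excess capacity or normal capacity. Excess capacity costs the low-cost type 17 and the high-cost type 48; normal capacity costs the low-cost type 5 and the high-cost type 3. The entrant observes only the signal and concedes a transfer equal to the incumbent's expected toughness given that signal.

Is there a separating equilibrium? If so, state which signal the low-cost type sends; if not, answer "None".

Try low-cost → excess capacity, high-cost → normal capacity:
  If types separate, excess capacity earns payment 129 and normal capacity earns 94.
  Low-cost: excess capacity gives 129 − 17 = 112; normal capacity gives 94 − 5 = 89. No deviation. ✓
  High-cost: normal capacity gives 94 − 3 = 91; excess capacity gives 129 − 48 = 81. No deviation. ✓
Both hold — the low-cost type sends excess capacity.

excess capacity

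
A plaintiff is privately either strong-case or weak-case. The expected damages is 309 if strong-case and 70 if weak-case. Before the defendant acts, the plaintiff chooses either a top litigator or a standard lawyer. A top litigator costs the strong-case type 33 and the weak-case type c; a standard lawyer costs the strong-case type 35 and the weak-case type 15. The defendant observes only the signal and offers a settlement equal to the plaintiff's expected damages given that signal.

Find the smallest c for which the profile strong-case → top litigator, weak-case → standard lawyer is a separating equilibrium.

254

Under separation: top litigator → strong-case (pays 309); standard lawyer → weak-case (pays 70).
Strong-case: 309 − 33 = 276 ≥ 70 − 35 = 35. Holds regardless of c. ✓
Weak-case: 70 − 15 ≥ 309 − c, so c ≥ 309 − 55 = 254.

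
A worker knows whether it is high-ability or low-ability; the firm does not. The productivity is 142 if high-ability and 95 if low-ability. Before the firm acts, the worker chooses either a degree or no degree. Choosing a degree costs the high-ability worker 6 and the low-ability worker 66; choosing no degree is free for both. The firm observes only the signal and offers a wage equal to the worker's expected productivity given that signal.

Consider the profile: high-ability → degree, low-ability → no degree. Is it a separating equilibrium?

Under separation the firm infers type exactly: degree → high-ability (pays 142), no degree → low-ability (pays 95).
High-ability: degree gives 142 − 6 = 136; no degree gives 95 − 0 = 95. No deviation. ✓
Low-ability: no degree gives 95 − 0 = 95; degree gives 142 − 66 = 76. No deviation. ✓
Neither type gains from mimicking the other.

Yes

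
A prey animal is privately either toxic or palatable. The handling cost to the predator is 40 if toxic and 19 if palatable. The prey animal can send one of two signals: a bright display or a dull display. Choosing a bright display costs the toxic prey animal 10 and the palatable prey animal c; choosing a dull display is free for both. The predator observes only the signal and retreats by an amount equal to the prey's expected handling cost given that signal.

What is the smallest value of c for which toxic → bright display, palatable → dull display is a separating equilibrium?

Under separation: bright display → toxic (pays 40); dull display → palatable (pays 19).
Toxic: 40 − 10 = 30 ≥ 19 − 0 = 19. Holds regardless of c. ✓
Palatable: 19 − 0 ≥ 40 − c, so c ≥ 40 − 19 = 21.

21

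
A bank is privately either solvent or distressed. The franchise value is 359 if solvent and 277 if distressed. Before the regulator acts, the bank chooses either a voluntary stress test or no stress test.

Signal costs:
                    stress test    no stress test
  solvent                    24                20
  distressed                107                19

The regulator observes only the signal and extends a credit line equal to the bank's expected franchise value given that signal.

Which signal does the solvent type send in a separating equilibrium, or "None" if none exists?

stress test

Try solvent → stress test, distressed → no stress test:
  Under separation the regulator infers type exactly: stress test → solvent (pays 359), no stress test → distressed (pays 277).
  Solvent: stress test gives 359 − 24 = 335; no stress test gives 277 − 20 = 257. No deviation. ✓
  Distressed: no stress test gives 277 − 19 = 258; stress test gives 359 − 107 = 252. No deviation. ✓
Both hold — the solvent type sends stress test.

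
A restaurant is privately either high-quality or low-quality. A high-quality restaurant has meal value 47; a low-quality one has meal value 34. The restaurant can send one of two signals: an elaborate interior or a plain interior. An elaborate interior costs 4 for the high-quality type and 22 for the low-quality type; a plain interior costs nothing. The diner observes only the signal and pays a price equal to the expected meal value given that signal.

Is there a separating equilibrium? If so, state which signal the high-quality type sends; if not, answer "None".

elaborate interior

Try high-quality → elaborate interior, low-quality → plain interior:
  Under separation the diner infers type exactly: elaborate interior → high-quality (pays 47), plain interior → low-quality (pays 34).
  High-quality: elaborate interior gives 47 − 4 = 43; plain interior gives 34 − 0 = 34. No deviation. ✓
  Low-quality: plain interior gives 34 − 0 = 34; elaborate interior gives 47 − 22 = 25. No deviation. ✓
Both hold — the high-quality type sends elaborate interior.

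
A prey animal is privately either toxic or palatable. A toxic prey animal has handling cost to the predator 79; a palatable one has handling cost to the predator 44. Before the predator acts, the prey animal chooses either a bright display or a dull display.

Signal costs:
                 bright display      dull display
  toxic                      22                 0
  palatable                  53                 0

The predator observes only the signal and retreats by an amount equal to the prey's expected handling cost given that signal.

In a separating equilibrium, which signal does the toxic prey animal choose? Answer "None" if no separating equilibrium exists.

bright display

Try toxic → bright display, palatable → dull display:
  If types separate, bright display earns payment 79 and dull display earns 44.
  Toxic: bright display gives 79 − 22 = 57; dull display gives 44 − 0 = 44. No deviation. ✓
  Palatable: dull display gives 44 − 0 = 44; bright display gives 79 − 53 = 26. No deviation. ✓
Both hold — the toxic type sends bright display.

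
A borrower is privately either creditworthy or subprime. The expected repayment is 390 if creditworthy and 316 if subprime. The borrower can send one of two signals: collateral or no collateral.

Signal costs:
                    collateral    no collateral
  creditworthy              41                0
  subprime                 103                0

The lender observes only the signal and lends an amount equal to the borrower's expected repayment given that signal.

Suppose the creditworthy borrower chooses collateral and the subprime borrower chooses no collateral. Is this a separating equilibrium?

Yes

Under separation the lender infers type exactly: collateral → creditworthy (pays 390), no collateral → subprime (pays 316).
Creditworthy: collateral gives 390 − 41 = 349; no collateral gives 316 − 0 = 316. No deviation. ✓
Subprime: no collateral gives 316 − 0 = 316; collateral gives 390 − 103 = 287. No deviation. ✓
Both incentive constraints hold.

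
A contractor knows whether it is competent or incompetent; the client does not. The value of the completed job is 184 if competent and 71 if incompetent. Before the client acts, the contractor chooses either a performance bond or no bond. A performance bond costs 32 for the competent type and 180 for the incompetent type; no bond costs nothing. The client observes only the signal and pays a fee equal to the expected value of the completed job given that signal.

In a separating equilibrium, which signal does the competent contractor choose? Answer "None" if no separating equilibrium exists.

bond

Try competent → bond, incompetent → no bond:
  If types separate, bond earns payment 184 and no bond earns 71.
  Competent: bond gives 184 − 32 = 152; no bond gives 71 − 0 = 71. No deviation. ✓
  Incompetent: no bond gives 71 − 0 = 71; bond gives 184 − 180 = 4. No deviation. ✓
Both hold — the competent type sends bond.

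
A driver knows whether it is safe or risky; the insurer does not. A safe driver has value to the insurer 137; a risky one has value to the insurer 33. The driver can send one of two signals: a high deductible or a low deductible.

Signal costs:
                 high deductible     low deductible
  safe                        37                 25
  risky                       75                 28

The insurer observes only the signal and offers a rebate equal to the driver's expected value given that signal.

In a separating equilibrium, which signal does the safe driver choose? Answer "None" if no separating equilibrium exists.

Try safe → high deductible, risky → low deductible:
  Under separation the insurer infers type exactly: high deductible → safe (pays 137), low deductible → risky (pays 33).
  Safe: high deductible gives 137 − 37 = 100; low deductible gives 33 − 25 = 8. No deviation. ✓
  Risky: low deductible gives 33 − 28 = 5; high deductible gives 137 − 75 = 62. Would deviate. ✗
Try safe → low deductible, risky → high deductible:
  Under separation the insurer infers type exactly: low deductible → safe (pays 137), high deductible → risky (pays 33).
  Safe: low deductible gives 137 − 25 = 112; high deductible gives 33 − 37 = -4. No deviation. ✓
  Risky: high deductible gives 33 − 75 = -42; low deductible gives 137 − 28 = 109. Would deviate. ✗
Neither assignment is incentive-compatible.

None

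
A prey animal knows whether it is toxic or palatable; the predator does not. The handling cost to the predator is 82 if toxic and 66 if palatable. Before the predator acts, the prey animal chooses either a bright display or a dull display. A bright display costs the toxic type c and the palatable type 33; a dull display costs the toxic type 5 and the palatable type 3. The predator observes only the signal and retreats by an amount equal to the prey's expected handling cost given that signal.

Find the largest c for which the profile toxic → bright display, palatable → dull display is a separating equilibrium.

21

Under separation: bright display → toxic (pays 82); dull display → palatable (pays 66).
Palatable: 66 − 3 = 63 ≥ 82 − 33 = 49. Holds regardless of c. ✓
Toxic: 82 − c ≥ 66 − 5, so c ≤ 82 − 61 = 21.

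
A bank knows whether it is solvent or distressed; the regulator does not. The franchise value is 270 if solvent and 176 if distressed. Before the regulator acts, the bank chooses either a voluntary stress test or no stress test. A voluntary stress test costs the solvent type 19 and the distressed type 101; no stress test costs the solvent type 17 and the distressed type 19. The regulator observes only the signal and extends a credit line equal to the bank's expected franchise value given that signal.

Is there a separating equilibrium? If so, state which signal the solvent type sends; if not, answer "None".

None

Try solvent → stress test, distressed → no stress test:
  Under separation the regulator infers type exactly: stress test → solvent (pays 270), no stress test → distressed (pays 176).
  Solvent: stress test gives 270 − 19 = 251; no stress test gives 176 − 17 = 159. No deviation. ✓
  Distressed: no stress test gives 176 − 19 = 157; stress test gives 270 − 101 = 169. Would deviate. ✗
Try solvent → no stress test, distressed → stress test:
  Under separation the regulator infers type exactly: no stress test → solvent (pays 270), stress test → distressed (pays 176).
  Solvent: no stress test gives 270 − 17 = 253; stress test gives 176 − 19 = 157. No deviation. ✓
  Distressed: stress test gives 176 − 101 = 75; no stress test gives 270 − 19 = 251. Would deviate. ✗
Neither assignment is incentive-compatible.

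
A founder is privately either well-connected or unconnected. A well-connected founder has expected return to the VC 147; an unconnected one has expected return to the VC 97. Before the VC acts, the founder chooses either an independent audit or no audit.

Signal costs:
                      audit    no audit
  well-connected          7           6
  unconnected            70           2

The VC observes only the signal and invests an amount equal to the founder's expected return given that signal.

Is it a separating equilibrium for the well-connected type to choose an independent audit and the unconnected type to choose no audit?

If types separate, audit earns payment 147 and no audit earns 97.
Well-connected: audit gives 147 − 7 = 140; no audit gives 97 − 6 = 91. No deviation. ✓
Unconnected: no audit gives 97 − 2 = 95; audit gives 147 − 70 = 77. No deviation. ✓
Neither type gains from mimicking the other.

Yes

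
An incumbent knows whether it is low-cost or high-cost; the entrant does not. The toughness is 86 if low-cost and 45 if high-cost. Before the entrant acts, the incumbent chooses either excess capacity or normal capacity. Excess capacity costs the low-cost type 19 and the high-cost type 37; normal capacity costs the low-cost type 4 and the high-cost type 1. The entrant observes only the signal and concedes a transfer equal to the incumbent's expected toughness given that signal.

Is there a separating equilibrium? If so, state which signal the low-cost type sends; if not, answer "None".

None

Try low-cost → excess capacity, high-cost → normal capacity:
  If types separate, excess capacity earns payment 86 and normal capacity earns 45.
  Low-cost: excess capacity gives 86 − 19 = 67; normal capacity gives 45 − 4 = 41. No deviation. ✓
  High-cost: normal capacity gives 45 − 1 = 44; excess capacity gives 86 − 37 = 49. Would deviate. ✗
Try low-cost → normal capacity, high-cost → excess capacity:
  If types separate, normal capacity earns payment 86 and excess capacity earns 45.
  Low-cost: normal capacity gives 86 − 4 = 82; excess capacity gives 45 − 19 = 26. No deviation. ✓
  High-cost: excess capacity gives 45 − 37 = 8; normal capacity gives 86 − 1 = 85. Would deviate. ✗
Neither assignment is incentive-compatible.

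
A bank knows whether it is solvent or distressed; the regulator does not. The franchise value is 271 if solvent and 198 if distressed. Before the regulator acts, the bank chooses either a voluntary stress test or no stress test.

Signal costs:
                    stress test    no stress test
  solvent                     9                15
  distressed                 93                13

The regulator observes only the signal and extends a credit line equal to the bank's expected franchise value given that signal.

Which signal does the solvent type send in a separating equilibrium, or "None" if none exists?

stress test

Try solvent → stress test, distressed → no stress test:
  Under separation the regulator infers type exactly: stress test → solvent (pays 271), no stress test → distressed (pays 198).
  Solvent: stress test gives 271 − 9 = 262; no stress test gives 198 − 15 = 183. No deviation. ✓
  Distressed: no stress test gives 198 − 13 = 185; stress test gives 271 − 93 = 178. No deviation. ✓
Both hold — the solvent type sends stress test.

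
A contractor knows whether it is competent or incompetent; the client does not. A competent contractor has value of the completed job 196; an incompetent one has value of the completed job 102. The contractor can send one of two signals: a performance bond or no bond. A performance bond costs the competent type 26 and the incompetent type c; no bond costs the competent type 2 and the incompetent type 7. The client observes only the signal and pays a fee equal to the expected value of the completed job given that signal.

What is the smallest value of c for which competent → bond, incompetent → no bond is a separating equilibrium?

101

Under separation: bond → competent (pays 196); no bond → incompetent (pays 102).
Competent: 196 − 26 = 170 ≥ 102 − 2 = 100. Holds regardless of c. ✓
Incompetent: 102 − 7 ≥ 196 − c, so c ≥ 196 − 95 = 101.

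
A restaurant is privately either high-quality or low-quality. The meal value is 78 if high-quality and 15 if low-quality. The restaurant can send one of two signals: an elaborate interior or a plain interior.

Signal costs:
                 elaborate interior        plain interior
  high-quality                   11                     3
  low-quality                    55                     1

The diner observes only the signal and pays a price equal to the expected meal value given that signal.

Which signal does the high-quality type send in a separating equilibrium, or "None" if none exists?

Try high-quality → elaborate interior, low-quality → plain interior:
  If types separate, elaborate interior earns payment 78 and plain interior earns 15.
  High-quality: elaborate interior gives 78 − 11 = 67; plain interior gives 15 − 3 = 12. No deviation. ✓
  Low-quality: plain interior gives 15 − 1 = 14; elaborate interior gives 78 − 55 = 23. Would deviate. ✗
Try high-quality → plain interior, low-quality → elaborate interior:
  If types separate, plain interior earns payment 78 and elaborate interior earns 15.
  High-quality: plain interior gives 78 − 3 = 75; elaborate interior gives 15 − 11 = 4. No deviation. ✓
  Low-quality: elaborate interior gives 15 − 55 = -40; plain interior gives 78 − 1 = 77. Would deviate. ✗
Neither assignment is incentive-compatible.

None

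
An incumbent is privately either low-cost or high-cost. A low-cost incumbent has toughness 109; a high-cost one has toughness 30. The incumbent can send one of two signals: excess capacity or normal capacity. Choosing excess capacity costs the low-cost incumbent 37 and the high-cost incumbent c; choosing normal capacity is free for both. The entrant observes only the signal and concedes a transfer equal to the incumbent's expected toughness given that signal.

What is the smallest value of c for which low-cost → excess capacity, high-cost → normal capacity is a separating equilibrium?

Under separation: excess capacity → low-cost (pays 109); normal capacity → high-cost (pays 30).
Low-cost: 109 − 37 = 72 ≥ 30 − 0 = 30. Holds regardless of c. ✓
High-cost: 30 − 0 ≥ 109 − c, so c ≥ 109 − 30 = 79.

79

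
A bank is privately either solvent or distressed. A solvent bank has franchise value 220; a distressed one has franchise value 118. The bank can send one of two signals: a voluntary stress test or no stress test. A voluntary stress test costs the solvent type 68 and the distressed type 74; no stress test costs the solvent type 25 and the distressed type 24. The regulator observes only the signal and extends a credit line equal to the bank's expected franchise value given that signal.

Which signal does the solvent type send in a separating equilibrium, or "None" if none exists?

None

Try solvent → stress test, distressed → no stress test:
  Under separation the regulator infers type exactly: stress test → solvent (pays 220), no stress test → distressed (pays 118).
  Solvent: stress test gives 220 − 68 = 152; no stress test gives 118 − 25 = 93. No deviation. ✓
  Distressed: no stress test gives 118 − 24 = 94; stress test gives 220 − 74 = 146. Would deviate. ✗
Try solvent → no stress test, distressed → stress test:
  Under separation the regulator infers type exactly: no stress test → solvent (pays 220), stress test → distressed (pays 118).
  Solvent: no stress test gives 220 − 25 = 195; stress test gives 118 − 68 = 50. No deviation. ✓
  Distressed: stress test gives 118 − 74 = 44; no stress test gives 220 − 24 = 196. Would deviate. ✗
Neither assignment is incentive-compatible.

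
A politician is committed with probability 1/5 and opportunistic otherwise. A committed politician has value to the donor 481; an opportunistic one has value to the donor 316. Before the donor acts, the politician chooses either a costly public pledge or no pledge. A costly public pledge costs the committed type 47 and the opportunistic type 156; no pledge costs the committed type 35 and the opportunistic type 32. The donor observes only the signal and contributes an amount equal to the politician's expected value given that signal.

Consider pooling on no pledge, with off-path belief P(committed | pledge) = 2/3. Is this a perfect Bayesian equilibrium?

No

On the equilibrium path (no pledge) the donor holds the prior 1/5 and pays 1/5·481 + 4/5·316 = 349. Off-path (pledge) belief 2/3 gives 2/3·481 + 1/3·316 = 426.
Committed: no pledge gives 349 − 35 = 314; pledge gives 426 − 47 = 379. Deviates. ✗
Opportunistic: no pledge gives 349 − 32 = 317; pledge gives 426 − 156 = 270. Stays. ✓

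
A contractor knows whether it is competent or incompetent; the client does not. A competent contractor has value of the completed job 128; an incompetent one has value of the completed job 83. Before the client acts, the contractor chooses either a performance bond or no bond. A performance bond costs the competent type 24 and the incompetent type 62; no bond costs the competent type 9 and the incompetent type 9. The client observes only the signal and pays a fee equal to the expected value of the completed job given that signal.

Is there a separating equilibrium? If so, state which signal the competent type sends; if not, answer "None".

bond

Try competent → bond, incompetent → no bond:
  Under separation the client infers type exactly: bond → competent (pays 128), no bond → incompetent (pays 83).
  Competent: bond gives 128 − 24 = 104; no bond gives 83 − 9 = 74. No deviation. ✓
  Incompetent: no bond gives 83 − 9 = 74; bond gives 128 − 62 = 66. No deviation. ✓
Both hold — the competent type sends bond.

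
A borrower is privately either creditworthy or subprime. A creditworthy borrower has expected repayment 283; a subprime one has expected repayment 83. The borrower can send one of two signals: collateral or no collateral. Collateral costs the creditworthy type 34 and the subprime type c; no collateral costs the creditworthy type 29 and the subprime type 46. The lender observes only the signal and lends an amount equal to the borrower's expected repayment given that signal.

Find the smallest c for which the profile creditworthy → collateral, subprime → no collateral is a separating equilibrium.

Under separation: collateral → creditworthy (pays 283); no collateral → subprime (pays 83).
Creditworthy: 283 − 34 = 249 ≥ 83 − 29 = 54. Holds regardless of c. ✓
Subprime: 83 − 46 ≥ 283 − c, so c ≥ 283 − 37 = 246.

246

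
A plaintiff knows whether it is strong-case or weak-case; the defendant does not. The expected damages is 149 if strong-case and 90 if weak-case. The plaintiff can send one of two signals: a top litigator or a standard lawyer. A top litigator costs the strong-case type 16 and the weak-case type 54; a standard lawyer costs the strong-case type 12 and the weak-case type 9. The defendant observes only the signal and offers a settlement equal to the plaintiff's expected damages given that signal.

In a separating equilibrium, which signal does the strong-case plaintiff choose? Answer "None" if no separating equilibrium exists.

Try strong-case → top litigator, weak-case → standard lawyer:
  If types separate, top litigator earns payment 149 and standard lawyer earns 90.
  Strong-case: top litigator gives 149 − 16 = 133; standard lawyer gives 90 − 12 = 78. No deviation. ✓
  Weak-case: standard lawyer gives 90 − 9 = 81; top litigator gives 149 − 54 = 95. Would deviate. ✗
Try strong-case → standard lawyer, weak-case → top litigator:
  If types separate, standard lawyer earns payment 149 and top litigator earns 90.
  Strong-case: standard lawyer gives 149 − 12 = 137; top litigator gives 90 − 16 = 74. No deviation. ✓
  Weak-case: top litigator gives 90 − 54 = 36; standard lawyer gives 149 − 9 = 140. Would deviate. ✗
Neither assignment is incentive-compatible.

None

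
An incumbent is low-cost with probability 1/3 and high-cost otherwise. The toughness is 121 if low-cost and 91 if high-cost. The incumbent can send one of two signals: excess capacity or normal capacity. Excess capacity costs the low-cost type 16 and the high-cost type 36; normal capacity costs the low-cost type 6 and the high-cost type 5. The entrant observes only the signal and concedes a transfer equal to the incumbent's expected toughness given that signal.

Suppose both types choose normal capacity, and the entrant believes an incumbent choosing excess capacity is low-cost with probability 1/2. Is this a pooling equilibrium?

At the pooled signal (normal capacity) the entrant holds the prior 1/3 and pays 1/3·121 + 2/3·91 = 101. Off-path (excess capacity) belief 1/2 gives 1/2·121 + 1/2·91 = 106.
Low-cost: normal capacity gives 101 − 6 = 95; excess capacity gives 106 − 16 = 90. Stays. ✓
High-cost: normal capacity gives 101 − 5 = 96; excess capacity gives 106 − 36 = 70. Stays. ✓

Yes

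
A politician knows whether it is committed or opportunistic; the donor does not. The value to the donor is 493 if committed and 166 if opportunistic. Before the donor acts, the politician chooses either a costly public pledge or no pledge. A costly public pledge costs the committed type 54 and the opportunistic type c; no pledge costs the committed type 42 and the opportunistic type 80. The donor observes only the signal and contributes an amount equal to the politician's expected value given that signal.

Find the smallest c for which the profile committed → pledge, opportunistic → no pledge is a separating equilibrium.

407

Under separation: pledge → committed (pays 493); no pledge → opportunistic (pays 166).
Committed: 493 − 54 = 439 ≥ 166 − 42 = 124. Holds regardless of c. ✓
Opportunistic: 166 − 80 ≥ 493 − c, so c ≥ 493 − 86 = 407.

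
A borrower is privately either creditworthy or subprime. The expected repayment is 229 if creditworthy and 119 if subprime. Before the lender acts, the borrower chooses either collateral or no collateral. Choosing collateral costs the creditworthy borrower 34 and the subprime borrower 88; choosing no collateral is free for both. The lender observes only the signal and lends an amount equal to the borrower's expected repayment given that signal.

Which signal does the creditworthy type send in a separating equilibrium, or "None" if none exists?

None

Try creditworthy → collateral, subprime → no collateral:
  Under separation the lender infers type exactly: collateral → creditworthy (pays 229), no collateral → subprime (pays 119).
  Creditworthy: collateral gives 229 − 34 = 195; no collateral gives 119 − 0 = 119. No deviation. ✓
  Subprime: no collateral gives 119 − 0 = 119; collateral gives 229 − 88 = 141. Would deviate. ✗
Try creditworthy → no collateral, subprime → collateral:
  Under separation the lender infers type exactly: no collateral → creditworthy (pays 229), collateral → subprime (pays 119).
  Creditworthy: no collateral gives 229 − 0 = 229; collateral gives 119 − 34 = 85. No deviation. ✓
  Subprime: collateral gives 119 − 88 = 31; no collateral gives 229 − 0 = 229. Would deviate. ✗
Neither assignment is incentive-compatible.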